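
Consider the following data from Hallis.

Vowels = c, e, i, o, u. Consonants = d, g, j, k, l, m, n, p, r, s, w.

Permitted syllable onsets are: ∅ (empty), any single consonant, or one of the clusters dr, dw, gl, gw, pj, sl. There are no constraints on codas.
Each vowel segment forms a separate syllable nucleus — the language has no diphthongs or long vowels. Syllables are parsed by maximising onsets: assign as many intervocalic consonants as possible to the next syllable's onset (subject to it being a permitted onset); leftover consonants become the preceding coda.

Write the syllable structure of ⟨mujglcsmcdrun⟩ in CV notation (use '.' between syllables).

CVC.CCVC.CV.CCVC

Nuclei (vowels): u, c, c, u → 4 syllables.
V1 /u/ – V2 /c/: /jgl/ splits as /j/ + /gl/ (/gl/ is the longest suffix that is a licit onset).
V2 /c/ – V3 /c/: /sm/; trying suffixes from longest down, /m/ is the first permitted one, so coda /s/ | onset /m/.
V3 /c/ – V4 /u/: /dr/ is a licit onset in full, so it all attaches to the next syllable.
Putting it together: muj.glcs.mc.drun.
Mapping each syllable to C/V: /muj/ → CVC, /glcs/ → CCVC, /mc/ → CV, /drun/ → CCVC.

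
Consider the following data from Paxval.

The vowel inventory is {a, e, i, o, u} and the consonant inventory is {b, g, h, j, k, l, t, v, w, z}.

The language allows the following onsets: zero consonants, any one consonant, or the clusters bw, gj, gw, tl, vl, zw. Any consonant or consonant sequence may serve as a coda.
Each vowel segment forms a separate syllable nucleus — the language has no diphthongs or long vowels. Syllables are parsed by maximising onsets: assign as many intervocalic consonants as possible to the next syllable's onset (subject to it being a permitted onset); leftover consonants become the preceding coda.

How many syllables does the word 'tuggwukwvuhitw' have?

Nuclei (vowels): u, u, u, i → 4 syllables.

4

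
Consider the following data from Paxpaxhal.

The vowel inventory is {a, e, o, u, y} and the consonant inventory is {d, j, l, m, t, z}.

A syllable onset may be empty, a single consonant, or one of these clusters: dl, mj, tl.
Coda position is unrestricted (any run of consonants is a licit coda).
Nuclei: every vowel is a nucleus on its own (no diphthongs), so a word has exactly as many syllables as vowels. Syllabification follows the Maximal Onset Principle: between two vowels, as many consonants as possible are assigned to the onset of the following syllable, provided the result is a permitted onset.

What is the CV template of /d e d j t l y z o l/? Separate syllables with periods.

CVCC.CCV.CVC

The vowels are e, y, o — 3 nuclei, so 3 syllables.
V1 /e/ – V2 /y/: /djtl/; trying suffixes from longest down, /tl/ is the first permitted one, so coda /dj/ | onset /tl/.
V2 /y/ – V3 /o/: /z/ → onset of the next syllable (single consonants are always licit onsets).
Syllabification: dedj.tly.zol.
Mapping each syllable to C/V: /dedj/ → CVCC, /tly/ → CCV, /zol/ → CVC.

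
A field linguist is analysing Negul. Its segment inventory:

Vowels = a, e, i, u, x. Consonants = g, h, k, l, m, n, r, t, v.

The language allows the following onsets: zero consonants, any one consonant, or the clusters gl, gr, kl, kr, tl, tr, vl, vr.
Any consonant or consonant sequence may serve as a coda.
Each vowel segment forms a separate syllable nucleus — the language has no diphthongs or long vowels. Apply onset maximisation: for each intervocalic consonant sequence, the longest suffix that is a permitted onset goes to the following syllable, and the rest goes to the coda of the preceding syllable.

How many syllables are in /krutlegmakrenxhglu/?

Vowels present: u, e, a, e, x, u; each is a nucleus, giving 6 syllables.

6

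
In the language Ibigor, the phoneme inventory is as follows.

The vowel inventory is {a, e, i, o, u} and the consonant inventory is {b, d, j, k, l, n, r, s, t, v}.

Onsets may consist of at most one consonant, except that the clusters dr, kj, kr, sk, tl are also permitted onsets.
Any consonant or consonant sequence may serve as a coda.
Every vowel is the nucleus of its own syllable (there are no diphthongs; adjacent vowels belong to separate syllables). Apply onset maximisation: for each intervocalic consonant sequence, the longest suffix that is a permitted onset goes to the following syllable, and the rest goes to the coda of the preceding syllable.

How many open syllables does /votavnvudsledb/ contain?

Nuclei (vowels): o, a, u, e → 4 syllables.
/o…a/ gap (V1→V2): /t/ is a single consonant, so it becomes the next onset.
/a…u/ gap (V2→V3): /vnv/ splits as /vn/ + /v/ (/v/ is the longest suffix that is a licit onset).
/u…e/ gap (V3→V4): /dsl/ splits as /ds/ + /l/ (/l/ is the longest suffix that is a licit onset).
Syllabification: vo.tavn.vuds.ledb.
Classifying each syllable: /vo/ (open), /tavn/ (closed), /vuds/ (closed), /ledb/ (closed).
Open syllables: 1.

1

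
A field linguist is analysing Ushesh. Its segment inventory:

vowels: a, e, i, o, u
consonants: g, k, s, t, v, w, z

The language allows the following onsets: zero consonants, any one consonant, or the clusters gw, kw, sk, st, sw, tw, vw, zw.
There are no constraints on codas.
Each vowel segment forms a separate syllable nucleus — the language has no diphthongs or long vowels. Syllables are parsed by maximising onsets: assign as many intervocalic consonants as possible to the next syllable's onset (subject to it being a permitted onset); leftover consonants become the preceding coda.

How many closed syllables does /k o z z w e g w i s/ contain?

2

Nuclei (vowels): o, e, i → 3 syllables.
V1 /o/ – V2 /e/: /zzw/ splits as /z/ + /zw/ (/zw/ is the longest suffix that is a licit onset).
V2 /e/ – V3 /i/: /gw/ is a licit onset in full, so it all attaches to the next syllable.
So the parse is koz.zwe.gwis.
Classifying each syllable: /koz/ (closed), /zwe/ (open), /gwis/ (closed).
Closed syllables: 2.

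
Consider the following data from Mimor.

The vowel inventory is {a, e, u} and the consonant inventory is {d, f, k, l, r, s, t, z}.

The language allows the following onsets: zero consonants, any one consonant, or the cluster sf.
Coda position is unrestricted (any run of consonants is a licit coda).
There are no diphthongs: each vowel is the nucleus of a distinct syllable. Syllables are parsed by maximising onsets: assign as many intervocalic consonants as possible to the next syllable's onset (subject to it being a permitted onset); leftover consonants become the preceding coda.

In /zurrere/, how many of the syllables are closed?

1

The vowels are u, e, e — 3 nuclei, so 3 syllables.
/u…e/ gap (V1→V2): cluster /rr/ — the longest permitted-onset suffix is /r/; onset = /r/, preceding coda = /r/.
/e…e/ gap (V2→V3): /r/ → onset of the next syllable (single consonants are always licit onsets).
Result: zur.re.re.
Classifying each syllable: /zur/ (closed), /re/ (open), /re/ (open).
Closed syllables: 1.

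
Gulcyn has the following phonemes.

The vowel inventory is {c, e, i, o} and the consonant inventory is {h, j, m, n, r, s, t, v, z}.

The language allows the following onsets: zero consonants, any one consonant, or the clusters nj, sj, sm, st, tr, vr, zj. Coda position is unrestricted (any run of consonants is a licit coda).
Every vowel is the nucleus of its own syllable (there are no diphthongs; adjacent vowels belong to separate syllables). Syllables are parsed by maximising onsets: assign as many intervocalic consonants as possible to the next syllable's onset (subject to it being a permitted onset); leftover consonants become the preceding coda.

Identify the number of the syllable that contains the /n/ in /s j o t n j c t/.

The vowels are o, c — 2 nuclei, so 2 syllables.
Between /o/ (V1) and /c/ (V2): cluster /tnj/ — the longest permitted-onset suffix is /nj/; onset = /nj/, preceding coda = /t/.
Syllabification: sjot.njct.
The /n/ is in the onset of syllable 2 (/njct/).

2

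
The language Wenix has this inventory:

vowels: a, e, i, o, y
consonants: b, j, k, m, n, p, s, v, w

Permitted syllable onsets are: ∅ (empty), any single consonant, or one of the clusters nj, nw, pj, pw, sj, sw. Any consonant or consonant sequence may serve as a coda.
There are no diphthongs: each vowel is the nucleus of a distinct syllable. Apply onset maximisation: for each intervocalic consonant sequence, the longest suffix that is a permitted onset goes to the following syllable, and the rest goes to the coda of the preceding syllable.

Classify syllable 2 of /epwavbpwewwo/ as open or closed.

closed

Nuclei (vowels): e, a, e, o → 4 syllables.
Between /e/ (V1) and /a/ (V2): /pw/ — entire cluster is a permitted onset → onset /pw/, coda ∅.
Between /a/ (V2) and /e/ (V3): /vbpw/; trying suffixes from longest down, /pw/ is the first permitted one, so coda /vb/ | onset /pw/.
Between /e/ (V3) and /o/ (V4): cluster /ww/ — the longest permitted-onset suffix is /w/; onset = /w/, preceding coda = /w/.
Putting it together: e.pwavb.pwew.wo.
Syllable 2 is /pwavb/ with coda /vb/, so it is closed.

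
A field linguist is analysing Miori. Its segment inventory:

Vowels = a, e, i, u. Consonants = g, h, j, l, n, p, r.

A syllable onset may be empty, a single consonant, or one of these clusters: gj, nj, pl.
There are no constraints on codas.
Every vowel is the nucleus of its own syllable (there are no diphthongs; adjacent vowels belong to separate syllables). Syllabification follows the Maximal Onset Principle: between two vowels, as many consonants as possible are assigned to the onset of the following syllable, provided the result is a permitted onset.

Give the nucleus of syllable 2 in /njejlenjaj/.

e

Nuclei (vowels): e, e, a → 3 syllables.
The second nucleus (vowel 2 from the left) is /e/.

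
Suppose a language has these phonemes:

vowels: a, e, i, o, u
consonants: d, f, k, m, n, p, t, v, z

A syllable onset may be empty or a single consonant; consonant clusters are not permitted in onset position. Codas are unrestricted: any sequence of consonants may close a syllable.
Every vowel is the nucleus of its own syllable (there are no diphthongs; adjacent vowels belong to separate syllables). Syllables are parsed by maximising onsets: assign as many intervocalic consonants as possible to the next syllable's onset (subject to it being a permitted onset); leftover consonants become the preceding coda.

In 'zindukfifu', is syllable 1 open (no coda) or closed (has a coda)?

closed

Nuclei (vowels): i, u, i, u → 4 syllables.
V1 /i/ – V2 /u/: /nd/ splits as /n/ + /d/ (/d/ is the longest suffix that is a licit onset).
V2 /u/ – V3 /i/: /kf/ — longest licit onset from the right is /f/, leaving /k/ as coda.
V3 /i/ – V4 /u/: /f/ is a single consonant, so it becomes the next onset.
Syllabification: zin.duk.fi.fu.
Syllable 1 is /zin/ with coda /n/, so it is closed.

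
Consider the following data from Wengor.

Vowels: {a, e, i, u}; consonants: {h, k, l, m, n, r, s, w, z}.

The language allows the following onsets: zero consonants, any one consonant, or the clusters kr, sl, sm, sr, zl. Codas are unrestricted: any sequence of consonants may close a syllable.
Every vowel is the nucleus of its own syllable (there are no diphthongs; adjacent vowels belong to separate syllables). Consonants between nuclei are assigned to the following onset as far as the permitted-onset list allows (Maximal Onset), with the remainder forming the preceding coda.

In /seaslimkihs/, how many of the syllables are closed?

2

Nuclei (vowels): e, a, i, i → 4 syllables.
/e…a/ gap (V1→V2): hiatus — the boundary sits between the two vowels.
/a…i/ gap (V2→V3): /sl/ — entire cluster is a permitted onset → onset /sl/, coda ∅.
/i…i/ gap (V3→V4): cluster /mk/ — the longest permitted-onset suffix is /k/; onset = /k/, preceding coda = /m/.
Syllabification: se.a.slim.kihs.
Classifying each syllable: /se/ (open), /a/ (open), /slim/ (closed), /kihs/ (closed).
Closed syllables: 2.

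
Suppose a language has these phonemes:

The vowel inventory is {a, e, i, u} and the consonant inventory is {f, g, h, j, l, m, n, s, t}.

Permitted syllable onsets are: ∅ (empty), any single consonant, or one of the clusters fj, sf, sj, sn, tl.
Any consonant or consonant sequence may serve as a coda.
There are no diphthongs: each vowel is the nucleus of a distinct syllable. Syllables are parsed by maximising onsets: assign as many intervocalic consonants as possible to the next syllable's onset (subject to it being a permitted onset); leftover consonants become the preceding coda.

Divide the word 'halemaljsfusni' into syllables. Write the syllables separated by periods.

ha.le.malj.sfu.sni

Vowels present: a, e, a, u, i; each is a nucleus, giving 5 syllables.
/a…e/ gap (V1→V2): just /l/ — single C goes to the following onset.
/e…a/ gap (V2→V3): just /m/ — single C goes to the following onset.
/a…u/ gap (V3→V4): /ljsf/ splits as /lj/ + /sf/ (/sf/ is the longest suffix that is a licit onset).
/u…i/ gap (V4→V5): cluster /sn/ — /sn/ is itself a permitted onset, so the whole cluster goes right; preceding coda = ∅.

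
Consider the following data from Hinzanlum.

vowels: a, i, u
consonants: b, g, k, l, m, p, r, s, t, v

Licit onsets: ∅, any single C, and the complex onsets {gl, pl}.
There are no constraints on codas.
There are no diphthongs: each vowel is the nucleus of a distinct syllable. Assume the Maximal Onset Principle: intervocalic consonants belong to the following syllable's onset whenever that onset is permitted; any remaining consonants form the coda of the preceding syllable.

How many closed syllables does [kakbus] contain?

Nuclei (vowels): a, u → 2 syllables.
Between /a/ (V1) and /u/ (V2): /kb/ — longest licit onset from the right is /b/, leaving /k/ as coda.
Result: kak.bus.
Classifying each syllable: /kak/ (closed), /bus/ (closed).
Closed syllables: 2.

2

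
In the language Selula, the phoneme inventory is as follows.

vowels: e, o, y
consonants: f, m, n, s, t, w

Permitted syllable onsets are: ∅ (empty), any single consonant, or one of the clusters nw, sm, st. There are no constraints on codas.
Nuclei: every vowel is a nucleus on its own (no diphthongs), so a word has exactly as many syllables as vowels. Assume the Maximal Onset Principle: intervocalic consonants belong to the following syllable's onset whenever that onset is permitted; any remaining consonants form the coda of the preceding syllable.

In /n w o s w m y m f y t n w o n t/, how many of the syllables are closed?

4

The vowels are o, y, y, o — 4 nuclei, so 4 syllables.
/o…y/ gap (V1→V2): /swm/ splits as /sw/ + /m/ (/m/ is the longest suffix that is a licit onset).
/y…y/ gap (V2→V3): /mf/ splits as /m/ + /f/ (/f/ is the longest suffix that is a licit onset).
/y…o/ gap (V3→V4): /tnw/ splits as /t/ + /nw/ (/nw/ is the longest suffix that is a licit onset).
Syllabification: nwosw.mym.fyt.nwont.
Classifying each syllable: /nwosw/ (closed), /mym/ (closed), /fyt/ (closed), /nwont/ (closed).
Closed syllables: 4.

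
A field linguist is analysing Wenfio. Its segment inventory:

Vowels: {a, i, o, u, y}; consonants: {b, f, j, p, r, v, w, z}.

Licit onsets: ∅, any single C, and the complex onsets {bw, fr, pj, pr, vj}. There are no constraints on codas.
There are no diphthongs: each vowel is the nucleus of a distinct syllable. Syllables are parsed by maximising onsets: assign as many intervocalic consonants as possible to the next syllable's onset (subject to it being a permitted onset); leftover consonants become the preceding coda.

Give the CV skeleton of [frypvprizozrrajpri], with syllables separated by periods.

Nuclei (vowels): y, i, o, a, i → 5 syllables.
Between /y/ (V1) and /i/ (V2): /pvpr/; trying suffixes from longest down, /pr/ is the first permitted one, so coda /pv/ | onset /pr/.
Between /i/ (V2) and /o/ (V3): /z/ is a single consonant, so it becomes the next onset.
Between /o/ (V3) and /a/ (V4): cluster /zrr/ — the longest permitted-onset suffix is /r/; onset = /r/, preceding coda = /zr/.
Between /a/ (V4) and /i/ (V5): /jpr/ — longest licit onset from the right is /pr/, leaving /j/ as coda.
Syllabification: frypv.pri.zozr.raj.pri.
Mapping each syllable to C/V: /frypv/ → CCVCC, /pri/ → CCV, /zozr/ → CVCC, /raj/ → CVC, /pri/ → CCV.

CCVCC.CCV.CVCC.CVC.CCV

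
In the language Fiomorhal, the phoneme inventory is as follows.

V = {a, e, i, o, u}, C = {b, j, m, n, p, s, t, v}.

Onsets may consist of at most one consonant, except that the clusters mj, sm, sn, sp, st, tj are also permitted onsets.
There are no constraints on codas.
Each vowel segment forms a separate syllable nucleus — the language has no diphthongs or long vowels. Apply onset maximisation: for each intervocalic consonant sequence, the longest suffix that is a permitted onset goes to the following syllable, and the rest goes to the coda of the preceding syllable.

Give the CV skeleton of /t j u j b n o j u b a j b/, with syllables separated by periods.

Nuclei (vowels): u, o, u, a → 4 syllables.
Between /u/ (V1) and /o/ (V2): /jbn/ splits as /jb/ + /n/ (/n/ is the longest suffix that is a licit onset).
Between /o/ (V2) and /u/ (V3): /j/ → onset of the next syllable (single consonants are always licit onsets).
Between /u/ (V3) and /a/ (V4): /b/ → onset of the next syllable (single consonants are always licit onsets).
Syllabification: tjujb.no.ju.bajb.
Mapping each syllable to C/V: /tjujb/ → CCVCC, /no/ → CV, /ju/ → CV, /bajb/ → CVCC.

CCVCC.CV.CV.CVCC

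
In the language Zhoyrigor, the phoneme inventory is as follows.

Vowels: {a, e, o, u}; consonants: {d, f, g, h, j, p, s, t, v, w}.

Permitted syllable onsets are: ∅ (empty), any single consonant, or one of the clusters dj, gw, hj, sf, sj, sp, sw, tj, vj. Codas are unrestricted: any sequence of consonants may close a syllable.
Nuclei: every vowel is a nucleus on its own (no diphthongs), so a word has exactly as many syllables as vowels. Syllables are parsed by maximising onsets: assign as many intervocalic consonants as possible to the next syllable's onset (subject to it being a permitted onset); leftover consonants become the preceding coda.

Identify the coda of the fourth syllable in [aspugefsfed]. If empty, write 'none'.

d

The vowels are a, u, e, e — 4 nuclei, so 4 syllables.
σ1/σ2 boundary: /sp/ — entire cluster is a permitted onset → onset /sp/, coda ∅.
σ2/σ3 boundary: /g/ is a single consonant, so it becomes the next onset.
σ3/σ4 boundary: /fsf/ — longest licit onset from the right is /sf/, leaving /f/ as coda.
Result: a.spu.gef.sfed.
Syllable 4 is /sfed/: onset /sf/, nucleus /e/, coda /d/.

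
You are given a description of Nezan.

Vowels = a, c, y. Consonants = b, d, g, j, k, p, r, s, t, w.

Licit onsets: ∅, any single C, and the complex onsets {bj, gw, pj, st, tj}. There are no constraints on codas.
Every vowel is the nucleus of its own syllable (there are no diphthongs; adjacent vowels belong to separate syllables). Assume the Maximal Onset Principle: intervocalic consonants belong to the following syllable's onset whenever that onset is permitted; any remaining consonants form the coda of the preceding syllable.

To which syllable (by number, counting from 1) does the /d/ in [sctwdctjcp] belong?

2

Vowels present: c, c, c; each is a nucleus, giving 3 syllables.
/c…c/ gap (V1→V2): /twd/; trying suffixes from longest down, /d/ is the first permitted one, so coda /tw/ | onset /d/.
/c…c/ gap (V2→V3): cluster /tj/ — /tj/ is itself a permitted onset, so the whole cluster goes right; preceding coda = ∅.
So the parse is sctw.dc.tjcp.
The /d/ is in the onset of syllable 2 (/dc/).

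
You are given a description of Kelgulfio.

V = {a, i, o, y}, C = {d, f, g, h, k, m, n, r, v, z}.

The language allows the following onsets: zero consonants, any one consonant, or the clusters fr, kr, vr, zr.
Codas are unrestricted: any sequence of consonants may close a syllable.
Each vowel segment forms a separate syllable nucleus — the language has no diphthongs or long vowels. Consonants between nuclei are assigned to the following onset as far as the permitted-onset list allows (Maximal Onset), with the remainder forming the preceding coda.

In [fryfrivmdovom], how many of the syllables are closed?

2

Nuclei (vowels): y, i, o, o → 4 syllables.
Between /y/ (V1) and /i/ (V2): /fr/ — entire cluster is a permitted onset → onset /fr/, coda ∅.
Between /i/ (V2) and /o/ (V3): /vmd/ — longest licit onset from the right is /d/, leaving /vm/ as coda.
Between /o/ (V3) and /o/ (V4): /v/ is a single consonant, so it becomes the next onset.
Result: fry.frivm.do.vom.
Classifying each syllable: /fry/ (open), /frivm/ (closed), /do/ (open), /vom/ (closed).
Closed syllables: 2.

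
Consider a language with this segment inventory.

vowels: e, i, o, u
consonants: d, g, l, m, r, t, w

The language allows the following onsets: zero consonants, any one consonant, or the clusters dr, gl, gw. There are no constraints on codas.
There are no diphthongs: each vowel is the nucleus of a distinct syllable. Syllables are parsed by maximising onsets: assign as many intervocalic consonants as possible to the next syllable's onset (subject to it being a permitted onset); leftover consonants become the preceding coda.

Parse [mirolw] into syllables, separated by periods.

Vowels present: i, o; each is a nucleus, giving 2 syllables.
V1 /i/ – V2 /o/: just /r/ — single C goes to the following onset.

mi.rolw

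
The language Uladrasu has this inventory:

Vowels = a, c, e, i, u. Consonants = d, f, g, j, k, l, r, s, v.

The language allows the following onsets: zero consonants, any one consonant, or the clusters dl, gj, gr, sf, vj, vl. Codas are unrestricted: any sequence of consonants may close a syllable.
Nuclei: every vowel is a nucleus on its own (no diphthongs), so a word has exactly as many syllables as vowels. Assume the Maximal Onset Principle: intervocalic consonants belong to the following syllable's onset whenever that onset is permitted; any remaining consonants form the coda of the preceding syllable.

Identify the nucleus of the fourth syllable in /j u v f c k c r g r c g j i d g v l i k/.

c

The vowels are u, c, c, c, i, i — 6 nuclei, so 6 syllables.
The fourth nucleus (vowel 4 from the left) is /c/.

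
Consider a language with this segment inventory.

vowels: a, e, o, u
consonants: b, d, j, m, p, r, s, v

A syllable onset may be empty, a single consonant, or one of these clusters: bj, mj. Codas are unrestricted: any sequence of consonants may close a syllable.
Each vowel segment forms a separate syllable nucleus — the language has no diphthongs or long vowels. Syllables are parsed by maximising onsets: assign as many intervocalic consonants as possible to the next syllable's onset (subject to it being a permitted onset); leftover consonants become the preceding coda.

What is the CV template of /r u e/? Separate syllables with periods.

CV.V

The vowels are u, e — 2 nuclei, so 2 syllables.
σ1/σ2 boundary: nothing intervenes; syllable break is V.V.
Result: ru.e.
Mapping each syllable to C/V: /ru/ → CV, /e/ → V.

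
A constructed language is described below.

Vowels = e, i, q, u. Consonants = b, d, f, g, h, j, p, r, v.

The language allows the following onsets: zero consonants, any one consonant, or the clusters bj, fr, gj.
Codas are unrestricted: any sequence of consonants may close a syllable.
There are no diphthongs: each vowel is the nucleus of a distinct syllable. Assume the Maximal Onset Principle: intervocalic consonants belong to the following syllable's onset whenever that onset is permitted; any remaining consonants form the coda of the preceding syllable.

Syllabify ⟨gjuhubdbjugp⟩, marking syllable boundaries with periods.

gju.hubd.bjugp

Vowels present: u, u, u; each is a nucleus, giving 3 syllables.
σ1/σ2 boundary: /h/ → onset of the next syllable (single consonants are always licit onsets).
σ2/σ3 boundary: /bdbj/ — longest licit onset from the right is /bj/, leaving /bd/ as coda.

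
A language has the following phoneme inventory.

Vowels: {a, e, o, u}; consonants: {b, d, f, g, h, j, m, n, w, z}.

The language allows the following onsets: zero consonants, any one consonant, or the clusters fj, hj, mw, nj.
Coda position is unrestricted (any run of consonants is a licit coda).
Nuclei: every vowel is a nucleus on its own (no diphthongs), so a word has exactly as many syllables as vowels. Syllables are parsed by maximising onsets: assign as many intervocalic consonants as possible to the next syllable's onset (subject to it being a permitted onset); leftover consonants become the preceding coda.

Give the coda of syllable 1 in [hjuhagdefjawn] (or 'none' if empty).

Vowels present: u, a, e, a; each is a nucleus, giving 4 syllables.
V1 /u/ – V2 /a/: /h/ → onset of the next syllable (single consonants are always licit onsets).
V2 /a/ – V3 /e/: /gd/; trying suffixes from longest down, /d/ is the first permitted one, so coda /g/ | onset /d/.
V3 /e/ – V4 /a/: /fj/ is a licit onset in full, so it all attaches to the next syllable.
Putting it together: hju.hag.de.fjawn.
Syllable 1 is /hju/: onset /hj/, nucleus /u/, coda ∅.

none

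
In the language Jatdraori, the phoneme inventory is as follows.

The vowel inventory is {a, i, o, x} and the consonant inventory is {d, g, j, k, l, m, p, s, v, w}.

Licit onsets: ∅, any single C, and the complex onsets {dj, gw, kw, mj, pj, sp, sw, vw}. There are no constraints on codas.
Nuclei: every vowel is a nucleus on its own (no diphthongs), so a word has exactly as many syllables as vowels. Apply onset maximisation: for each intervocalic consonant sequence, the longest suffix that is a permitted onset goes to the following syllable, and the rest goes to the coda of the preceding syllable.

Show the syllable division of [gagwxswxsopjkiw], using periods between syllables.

ga.gwx.swx.sopj.kiw

Nuclei (vowels): a, x, x, o, i → 5 syllables.
σ1/σ2 boundary: /gw/ is a licit onset in full, so it all attaches to the next syllable.
σ2/σ3 boundary: /sw/ — entire cluster is a permitted onset → onset /sw/, coda ∅.
σ3/σ4 boundary: /s/ is a single consonant, so it becomes the next onset.
σ4/σ5 boundary: /pjk/ — longest licit onset from the right is /k/, leaving /pj/ as coda.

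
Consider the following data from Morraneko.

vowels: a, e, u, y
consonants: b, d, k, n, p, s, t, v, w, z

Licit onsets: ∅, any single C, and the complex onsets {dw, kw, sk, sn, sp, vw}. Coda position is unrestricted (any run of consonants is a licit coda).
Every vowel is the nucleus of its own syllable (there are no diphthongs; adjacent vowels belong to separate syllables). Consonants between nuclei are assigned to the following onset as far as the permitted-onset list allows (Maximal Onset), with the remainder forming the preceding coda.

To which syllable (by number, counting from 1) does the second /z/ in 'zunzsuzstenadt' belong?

The vowels are u, u, e, a — 4 nuclei, so 4 syllables.
V1 /u/ – V2 /u/: /nzs/ splits as /nz/ + /s/ (/s/ is the longest suffix that is a licit onset).
V2 /u/ – V3 /e/: cluster /zst/ — the longest permitted-onset suffix is /t/; onset = /t/, preceding coda = /zs/.
V3 /e/ – V4 /a/: /n/ is a single consonant, so it becomes the next onset.
Syllabification: zunz.suzs.te.nadt.
The second /z/ is in the coda of syllable 1 (/zunz/).

1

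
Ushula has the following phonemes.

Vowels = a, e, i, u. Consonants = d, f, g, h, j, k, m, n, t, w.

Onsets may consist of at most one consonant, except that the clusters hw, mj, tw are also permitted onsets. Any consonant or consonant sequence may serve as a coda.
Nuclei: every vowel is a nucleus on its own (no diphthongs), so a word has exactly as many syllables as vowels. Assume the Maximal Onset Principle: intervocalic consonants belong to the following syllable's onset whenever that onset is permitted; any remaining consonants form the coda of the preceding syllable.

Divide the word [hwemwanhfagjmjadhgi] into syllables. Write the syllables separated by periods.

hwem.wanh.fagj.mjadh.gi

The vowels are e, a, a, a, i — 5 nuclei, so 5 syllables.
V1 /e/ – V2 /a/: /mw/ — longest licit onset from the right is /w/, leaving /m/ as coda.
V2 /a/ – V3 /a/: /nhf/ — longest licit onset from the right is /f/, leaving /nh/ as coda.
V3 /a/ – V4 /a/: /gjmj/ splits as /gj/ + /mj/ (/mj/ is the longest suffix that is a licit onset).
V4 /a/ – V5 /i/: /dhg/ — longest licit onset from the right is /g/, leaving /dh/ as coda.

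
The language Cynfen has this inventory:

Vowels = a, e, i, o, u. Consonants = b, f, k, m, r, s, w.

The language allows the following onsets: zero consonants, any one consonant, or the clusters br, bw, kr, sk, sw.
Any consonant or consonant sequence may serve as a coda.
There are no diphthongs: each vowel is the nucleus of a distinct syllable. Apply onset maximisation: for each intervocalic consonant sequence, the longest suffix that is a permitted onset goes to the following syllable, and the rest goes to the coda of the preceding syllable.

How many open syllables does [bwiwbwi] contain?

1

Vowels present: i, i; each is a nucleus, giving 2 syllables.
Between /i/ (V1) and /i/ (V2): /wbw/; trying suffixes from longest down, /bw/ is the first permitted one, so coda /w/ | onset /bw/.
Syllabification: bwiw.bwi.
Classifying each syllable: /bwiw/ (closed), /bwi/ (open).
Open syllables: 1.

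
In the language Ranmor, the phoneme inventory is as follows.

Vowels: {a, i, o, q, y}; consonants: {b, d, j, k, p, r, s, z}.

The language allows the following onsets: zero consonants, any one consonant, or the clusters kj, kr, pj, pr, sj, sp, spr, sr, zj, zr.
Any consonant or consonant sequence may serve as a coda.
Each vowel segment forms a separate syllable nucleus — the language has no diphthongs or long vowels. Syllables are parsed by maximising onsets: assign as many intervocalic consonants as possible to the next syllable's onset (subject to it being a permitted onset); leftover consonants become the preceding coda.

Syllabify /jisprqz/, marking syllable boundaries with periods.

Vowels present: i, q; each is a nucleus, giving 2 syllables.
σ1/σ2 boundary: /spr/ — entire cluster is a permitted onset → onset /spr/, coda ∅.

ji.sprqz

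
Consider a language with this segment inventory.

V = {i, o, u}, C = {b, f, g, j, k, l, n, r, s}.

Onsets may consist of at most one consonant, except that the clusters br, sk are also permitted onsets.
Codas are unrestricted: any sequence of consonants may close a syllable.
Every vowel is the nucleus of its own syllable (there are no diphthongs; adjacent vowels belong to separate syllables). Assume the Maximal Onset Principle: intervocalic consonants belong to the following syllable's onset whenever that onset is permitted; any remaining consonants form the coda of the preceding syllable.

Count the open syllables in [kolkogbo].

Vowels present: o, o, o; each is a nucleus, giving 3 syllables.
/o…o/ gap (V1→V2): cluster /lk/ — the longest permitted-onset suffix is /k/; onset = /k/, preceding coda = /l/.
/o…o/ gap (V2→V3): cluster /gb/ — the longest permitted-onset suffix is /b/; onset = /b/, preceding coda = /g/.
Result: kol.kog.bo.
Classifying each syllable: /kol/ (closed), /kog/ (closed), /bo/ (open).
Open syllables: 1.

1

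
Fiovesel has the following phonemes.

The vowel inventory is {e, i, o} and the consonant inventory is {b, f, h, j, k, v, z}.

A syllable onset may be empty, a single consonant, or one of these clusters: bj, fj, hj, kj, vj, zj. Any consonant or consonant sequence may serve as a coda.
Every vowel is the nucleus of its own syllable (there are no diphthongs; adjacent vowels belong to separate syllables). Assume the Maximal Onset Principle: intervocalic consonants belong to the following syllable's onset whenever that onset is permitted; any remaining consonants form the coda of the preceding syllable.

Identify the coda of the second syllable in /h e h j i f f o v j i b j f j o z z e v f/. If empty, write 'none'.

f

Vowels present: e, i, o, i, o, e; each is a nucleus, giving 6 syllables.
/e…i/ gap (V1→V2): /hj/ — entire cluster is a permitted onset → onset /hj/, coda ∅.
/i…o/ gap (V2→V3): /ff/ — longest licit onset from the right is /f/, leaving /f/ as coda.
/o…i/ gap (V3→V4): /vj/ is a licit onset in full, so it all attaches to the next syllable.
/i…o/ gap (V4→V5): /bjfj/; trying suffixes from longest down, /fj/ is the first permitted one, so coda /bj/ | onset /fj/.
/o…e/ gap (V5→V6): cluster /zz/ — the longest permitted-onset suffix is /z/; onset = /z/, preceding coda = /z/.
Result: he.hjif.fo.vjibj.fjoz.zevf.
Syllable 2 is /hjif/: onset /hj/, nucleus /i/, coda /f/.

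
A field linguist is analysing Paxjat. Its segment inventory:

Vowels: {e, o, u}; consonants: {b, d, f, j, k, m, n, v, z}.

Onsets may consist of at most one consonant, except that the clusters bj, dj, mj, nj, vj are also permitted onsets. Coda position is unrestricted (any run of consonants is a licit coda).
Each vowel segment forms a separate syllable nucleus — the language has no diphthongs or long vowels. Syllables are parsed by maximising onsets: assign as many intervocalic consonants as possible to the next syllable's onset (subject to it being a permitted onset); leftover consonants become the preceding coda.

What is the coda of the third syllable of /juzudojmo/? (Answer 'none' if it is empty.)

j

The vowels are u, u, o, o — 4 nuclei, so 4 syllables.
Between /u/ (V1) and /u/ (V2): /z/ → onset of the next syllable (single consonants are always licit onsets).
Between /u/ (V2) and /o/ (V3): just /d/ — single C goes to the following onset.
Between /o/ (V3) and /o/ (V4): cluster /jm/ — the longest permitted-onset suffix is /m/; onset = /m/, preceding coda = /j/.
Putting it together: ju.zu.doj.mo.
Syllable 3 is /doj/: onset /d/, nucleus /o/, coda /j/.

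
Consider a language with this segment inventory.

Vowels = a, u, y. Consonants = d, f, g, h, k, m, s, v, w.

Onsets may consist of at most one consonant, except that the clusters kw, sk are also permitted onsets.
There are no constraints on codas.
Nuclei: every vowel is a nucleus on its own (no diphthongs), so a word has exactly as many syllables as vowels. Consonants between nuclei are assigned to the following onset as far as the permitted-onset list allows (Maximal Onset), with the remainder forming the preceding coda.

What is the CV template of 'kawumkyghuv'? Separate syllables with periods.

Vowels present: a, u, y, u; each is a nucleus, giving 4 syllables.
V1 /a/ – V2 /u/: /w/ is a single consonant, so it becomes the next onset.
V2 /u/ – V3 /y/: /mk/ — longest licit onset from the right is /k/, leaving /m/ as coda.
V3 /y/ – V4 /u/: cluster /gh/ — the longest permitted-onset suffix is /h/; onset = /h/, preceding coda = /g/.
Syllabification: ka.wum.kyg.huv.
Mapping each syllable to C/V: /ka/ → CV, /wum/ → CVC, /kyg/ → CVC, /huv/ → CVC.

CV.CVC.CVC.CVC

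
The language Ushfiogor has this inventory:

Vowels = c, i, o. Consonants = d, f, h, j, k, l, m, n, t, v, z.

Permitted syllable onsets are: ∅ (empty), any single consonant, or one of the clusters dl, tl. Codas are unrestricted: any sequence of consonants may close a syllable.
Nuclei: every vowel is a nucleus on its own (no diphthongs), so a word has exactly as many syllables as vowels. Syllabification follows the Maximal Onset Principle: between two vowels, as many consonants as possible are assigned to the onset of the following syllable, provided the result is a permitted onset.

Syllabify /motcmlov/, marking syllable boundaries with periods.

mo.tcm.lov

Nuclei (vowels): o, c, o → 3 syllables.
Between /o/ (V1) and /c/ (V2): /t/ is a single consonant, so it becomes the next onset.
Between /c/ (V2) and /o/ (V3): cluster /ml/ — the longest permitted-onset suffix is /l/; onset = /l/, preceding coda = /m/.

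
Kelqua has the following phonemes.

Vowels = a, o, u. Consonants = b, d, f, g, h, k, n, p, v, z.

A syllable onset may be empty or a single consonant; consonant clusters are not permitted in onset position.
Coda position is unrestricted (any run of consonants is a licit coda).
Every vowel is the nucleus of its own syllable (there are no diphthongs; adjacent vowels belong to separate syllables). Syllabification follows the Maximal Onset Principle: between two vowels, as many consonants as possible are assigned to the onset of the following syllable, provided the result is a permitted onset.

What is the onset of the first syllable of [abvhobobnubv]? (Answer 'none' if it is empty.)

none

Vowels present: a, o, o, u; each is a nucleus, giving 4 syllables.
/a…o/ gap (V1→V2): cluster /bvh/ — the longest permitted-onset suffix is /h/; onset = /h/, preceding coda = /bv/.
/o…o/ gap (V2→V3): just /b/ — single C goes to the following onset.
/o…u/ gap (V3→V4): /bn/ splits as /b/ + /n/ (/n/ is the longest suffix that is a licit onset).
Result: abv.ho.bob.nubv.
Syllable 1 is /abv/: onset ∅, nucleus /a/, coda /bv/.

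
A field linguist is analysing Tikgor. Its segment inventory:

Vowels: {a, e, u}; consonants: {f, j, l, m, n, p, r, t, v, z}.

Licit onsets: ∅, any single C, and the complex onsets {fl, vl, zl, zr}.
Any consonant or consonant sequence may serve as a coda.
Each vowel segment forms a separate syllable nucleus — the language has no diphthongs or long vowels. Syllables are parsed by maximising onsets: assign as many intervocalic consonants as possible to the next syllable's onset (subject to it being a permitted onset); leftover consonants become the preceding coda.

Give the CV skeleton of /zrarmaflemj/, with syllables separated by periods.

CCVC.CV.CCVCC

Nuclei (vowels): a, a, e → 3 syllables.
Between /a/ (V1) and /a/ (V2): /rm/ — longest licit onset from the right is /m/, leaving /r/ as coda.
Between /a/ (V2) and /e/ (V3): /fl/ is a licit onset in full, so it all attaches to the next syllable.
Result: zrar.ma.flemj.
Mapping each syllable to C/V: /zrar/ → CCVC, /ma/ → CV, /flemj/ → CCVCC.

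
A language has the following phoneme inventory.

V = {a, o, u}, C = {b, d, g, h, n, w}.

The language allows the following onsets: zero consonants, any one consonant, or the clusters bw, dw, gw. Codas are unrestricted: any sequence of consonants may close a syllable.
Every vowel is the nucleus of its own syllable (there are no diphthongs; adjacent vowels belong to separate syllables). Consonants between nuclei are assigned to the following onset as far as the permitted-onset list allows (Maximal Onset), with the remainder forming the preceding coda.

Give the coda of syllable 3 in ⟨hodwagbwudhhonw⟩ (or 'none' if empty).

Nuclei (vowels): o, a, u, o → 4 syllables.
/o…a/ gap (V1→V2): /dw/ — entire cluster is a permitted onset → onset /dw/, coda ∅.
/a…u/ gap (V2→V3): /gbw/ splits as /g/ + /bw/ (/bw/ is the longest suffix that is a licit onset).
/u…o/ gap (V3→V4): cluster /dhh/ — the longest permitted-onset suffix is /h/; onset = /h/, preceding coda = /dh/.
Syllabification: ho.dwag.bwudh.honw.
Syllable 3 is /bwudh/: onset /bw/, nucleus /u/, coda /dh/.

dh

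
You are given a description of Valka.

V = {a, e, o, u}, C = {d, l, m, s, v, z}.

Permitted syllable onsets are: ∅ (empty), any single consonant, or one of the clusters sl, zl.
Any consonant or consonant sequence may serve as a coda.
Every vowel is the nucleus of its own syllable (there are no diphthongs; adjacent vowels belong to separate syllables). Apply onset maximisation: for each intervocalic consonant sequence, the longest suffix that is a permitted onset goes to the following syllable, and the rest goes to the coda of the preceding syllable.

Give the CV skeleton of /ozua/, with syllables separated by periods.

Nuclei (vowels): o, u, a → 3 syllables.
V1 /o/ – V2 /u/: /z/ is a single consonant, so it becomes the next onset.
V2 /u/ – V3 /a/: no consonants, so the boundary falls immediately after /u/.
So the parse is o.zu.a.
Mapping each syllable to C/V: /o/ → V, /zu/ → CV, /a/ → V.

V.CV.V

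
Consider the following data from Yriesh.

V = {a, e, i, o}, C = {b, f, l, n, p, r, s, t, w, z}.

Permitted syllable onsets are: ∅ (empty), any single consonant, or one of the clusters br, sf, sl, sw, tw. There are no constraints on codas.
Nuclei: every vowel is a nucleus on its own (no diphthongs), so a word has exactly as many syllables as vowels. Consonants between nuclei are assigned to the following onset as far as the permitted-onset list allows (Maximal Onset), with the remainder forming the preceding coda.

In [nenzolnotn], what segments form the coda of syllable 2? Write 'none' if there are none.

Nuclei (vowels): e, o, o → 3 syllables.
σ1/σ2 boundary: /nz/ — longest licit onset from the right is /z/, leaving /n/ as coda.
σ2/σ3 boundary: /ln/ splits as /l/ + /n/ (/n/ is the longest suffix that is a licit onset).
Putting it together: nen.zol.notn.
Syllable 2 is /zol/: onset /z/, nucleus /o/, coda /l/.

l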